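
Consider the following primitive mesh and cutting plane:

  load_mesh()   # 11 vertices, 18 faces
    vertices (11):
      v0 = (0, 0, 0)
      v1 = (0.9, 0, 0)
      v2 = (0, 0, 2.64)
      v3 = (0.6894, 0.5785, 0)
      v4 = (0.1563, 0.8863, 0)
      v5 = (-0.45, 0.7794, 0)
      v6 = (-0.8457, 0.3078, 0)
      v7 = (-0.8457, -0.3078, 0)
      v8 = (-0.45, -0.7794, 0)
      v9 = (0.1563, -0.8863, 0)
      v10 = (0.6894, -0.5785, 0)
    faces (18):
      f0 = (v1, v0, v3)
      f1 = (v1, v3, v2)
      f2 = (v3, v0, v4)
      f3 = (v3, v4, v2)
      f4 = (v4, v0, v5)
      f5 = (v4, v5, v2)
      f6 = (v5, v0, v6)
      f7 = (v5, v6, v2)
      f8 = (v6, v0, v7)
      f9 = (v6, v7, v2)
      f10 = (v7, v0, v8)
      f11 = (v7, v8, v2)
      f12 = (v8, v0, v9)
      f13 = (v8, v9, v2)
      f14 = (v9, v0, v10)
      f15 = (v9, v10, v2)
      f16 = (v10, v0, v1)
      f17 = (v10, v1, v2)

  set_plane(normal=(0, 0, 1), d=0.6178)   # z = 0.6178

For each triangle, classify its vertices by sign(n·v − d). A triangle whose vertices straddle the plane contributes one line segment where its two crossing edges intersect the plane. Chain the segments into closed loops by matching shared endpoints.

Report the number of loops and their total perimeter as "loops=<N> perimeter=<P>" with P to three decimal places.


Straddling triangles (9 of 18):
  (v1,v3,v2) [--+] → (0.52807, 0.443122, 0.6178)–(0.689386, 0, 0.6178)  len=0.4716
  (v3,v4,v2) [--+] → (0.119723, 0.678892, 0.6178)–(0.52807, 0.443122, 0.6178)  len=0.4715
  (v4,v5,v2) [--+] → (-0.344693, 0.597009, 0.6178)–(0.119723, 0.678892, 0.6178)  len=0.4716
  (v5,v6,v2) [--+] → (-0.647793, 0.23577, 0.6178)–(-0.344693, 0.597009, 0.6178)  len=0.4716
  (v6,v7,v2) [--+] → (-0.647793, -0.23577, 0.6178)–(-0.647793, 0.23577, 0.6178)  len=0.4715
  (v7,v8,v2) [--+] → (-0.344693, -0.597009, 0.6178)–(-0.647793, -0.23577, 0.6178)  len=0.4716
  (v8,v9,v2) [--+] → (0.119723, -0.678892, 0.6178)–(-0.344693, -0.597009, 0.6178)  len=0.4716
  (v9,v10,v2) [--+] → (0.52807, -0.443122, 0.6178)–(0.119723, -0.678892, 0.6178)  len=0.4715
  (v10,v1,v2) [--+] → (0.689386, 0, 0.6178)–(0.52807, -0.443122, 0.6178)  len=0.4716

Chained into 1 loop(s):
  loop 1: 9 segments, perimeter = 4.2440
Total perimeter = 4.244

loops=1 perimeter=4.244


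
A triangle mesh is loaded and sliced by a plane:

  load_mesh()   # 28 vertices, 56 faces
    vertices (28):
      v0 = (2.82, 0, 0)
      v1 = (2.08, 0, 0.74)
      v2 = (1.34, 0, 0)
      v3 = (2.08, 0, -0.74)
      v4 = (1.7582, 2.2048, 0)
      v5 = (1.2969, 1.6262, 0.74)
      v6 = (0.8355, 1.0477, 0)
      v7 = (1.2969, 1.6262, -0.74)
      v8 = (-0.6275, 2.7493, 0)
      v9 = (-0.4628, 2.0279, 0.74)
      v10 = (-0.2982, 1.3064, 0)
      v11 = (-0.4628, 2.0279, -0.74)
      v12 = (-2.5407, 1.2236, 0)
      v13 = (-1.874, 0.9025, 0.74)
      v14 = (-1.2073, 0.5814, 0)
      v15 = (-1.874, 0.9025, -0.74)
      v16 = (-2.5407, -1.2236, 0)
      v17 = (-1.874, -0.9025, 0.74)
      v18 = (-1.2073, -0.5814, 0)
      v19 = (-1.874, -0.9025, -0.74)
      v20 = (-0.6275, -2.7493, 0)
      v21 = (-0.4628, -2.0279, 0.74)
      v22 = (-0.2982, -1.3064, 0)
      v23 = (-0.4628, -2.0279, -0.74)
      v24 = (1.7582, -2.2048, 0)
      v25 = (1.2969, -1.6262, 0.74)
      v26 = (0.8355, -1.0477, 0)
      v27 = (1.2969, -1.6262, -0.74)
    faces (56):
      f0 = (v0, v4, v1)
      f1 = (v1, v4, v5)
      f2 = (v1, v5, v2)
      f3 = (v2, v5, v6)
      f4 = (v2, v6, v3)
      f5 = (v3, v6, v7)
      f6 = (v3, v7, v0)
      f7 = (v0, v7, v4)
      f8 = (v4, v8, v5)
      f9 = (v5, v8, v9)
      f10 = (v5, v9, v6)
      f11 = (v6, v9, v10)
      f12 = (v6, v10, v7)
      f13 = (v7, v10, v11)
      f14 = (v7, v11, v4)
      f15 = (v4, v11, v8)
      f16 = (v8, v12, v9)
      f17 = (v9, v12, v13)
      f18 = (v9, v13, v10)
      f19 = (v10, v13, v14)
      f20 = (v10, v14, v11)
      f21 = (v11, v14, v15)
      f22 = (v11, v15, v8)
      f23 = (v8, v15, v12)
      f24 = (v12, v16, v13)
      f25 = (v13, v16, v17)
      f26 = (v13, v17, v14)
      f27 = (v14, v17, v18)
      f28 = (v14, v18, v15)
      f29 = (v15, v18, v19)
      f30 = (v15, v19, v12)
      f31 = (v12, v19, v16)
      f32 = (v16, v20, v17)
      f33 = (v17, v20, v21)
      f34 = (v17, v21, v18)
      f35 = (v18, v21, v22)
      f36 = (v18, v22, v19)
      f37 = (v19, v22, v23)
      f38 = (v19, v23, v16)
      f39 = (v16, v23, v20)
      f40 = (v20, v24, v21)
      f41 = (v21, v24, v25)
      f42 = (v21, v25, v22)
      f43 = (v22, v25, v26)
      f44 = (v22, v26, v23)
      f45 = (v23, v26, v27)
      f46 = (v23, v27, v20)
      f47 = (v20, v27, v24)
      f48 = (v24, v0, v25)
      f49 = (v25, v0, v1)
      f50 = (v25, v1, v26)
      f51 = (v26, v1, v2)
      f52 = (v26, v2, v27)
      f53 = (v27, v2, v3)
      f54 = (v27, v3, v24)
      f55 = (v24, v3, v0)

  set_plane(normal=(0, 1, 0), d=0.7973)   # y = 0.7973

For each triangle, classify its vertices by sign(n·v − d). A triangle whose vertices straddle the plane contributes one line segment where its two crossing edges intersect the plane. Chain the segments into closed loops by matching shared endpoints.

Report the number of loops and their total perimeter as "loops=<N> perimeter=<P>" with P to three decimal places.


loops=2 perimeter=8.579

Straddling triangles (18 of 56):
  (v0,v4,v1) [-+-] → (2.43603, 0.7973, 0)–(1.96363, 0.7973, 0.472401)  len=0.6681
  (v1,v4,v5) [-++] → (1.96363, 0.7973, 0.472401)–(1.69606, 0.7973, 0.74)  len=0.3784
  (v1,v5,v2) [-+-] → (1.69606, 0.7973, 0.74)–(1.31887, 0.7973, 0.36281)  len=0.5334
  (v2,v5,v6) [-++] → (1.31887, 0.7973, 0.36281)–(0.956075, 0.7973, 0)  len=0.5131
  (v2,v6,v3) [-+-] → (0.956075, 0.7973, 0)–(1.13294, 0.7973, -0.17686)  len=0.2501
  (v3,v6,v7) [-++] → (1.13294, 0.7973, -0.17686)–(1.69606, 0.7973, -0.74)  len=0.7964
  (v3,v7,v0) [-+-] → (1.69606, 0.7973, -0.74)–(2.07325, 0.7973, -0.36281)  len=0.5334
  (v0,v7,v4) [-++] → (2.07325, 0.7973, -0.36281)–(2.43603, 0.7973, 0)  len=0.5131
  (v10,v13,v14) [++-] → (-1.65557, 0.7973, 0.497558)–(-0.936576, 0.7973, 0)  len=0.8744
  (v10,v14,v11) [+-+] → (-0.936576, 0.7973, 0)–(-1.09618, 0.7973, -0.11045)  len=0.1941
  (v11,v14,v15) [+-+] → (-1.09618, 0.7973, -0.11045)–(-1.65557, 0.7973, -0.497558)  len=0.6803
  (v12,v16,v13) [+-+] → (-2.5407, 0.7973, 0)–(-1.90699, 0.7973, 0.703385)  len=0.9468
  (v13,v16,v17) [+--] → (-1.90699, 0.7973, 0.703385)–(-1.874, 0.7973, 0.74)  len=0.0493
  (v13,v17,v14) [+--] → (-1.874, 0.7973, 0.74)–(-1.65557, 0.7973, 0.497558)  len=0.3263
  (v14,v18,v15) [--+] → (-1.82673, 0.7973, -0.687538)–(-1.65557, 0.7973, -0.497558)  len=0.2557
  (v15,v18,v19) [+--] → (-1.82673, 0.7973, -0.687538)–(-1.874, 0.7973, -0.74)  len=0.0706
  (v15,v19,v12) [+-+] → (-1.874, 0.7973, -0.74)–(-2.40702, 0.7973, -0.148376)  len=0.7963
  (v12,v19,v16) [+--] → (-2.40702, 0.7973, -0.148376)–(-2.5407, 0.7973, 0)  len=0.1997

Chained into 2 loop(s):
  loop 1: 8 segments, perimeter = 4.1860
  loop 2: 10 segments, perimeter = 4.3935
Total perimeter = 8.579


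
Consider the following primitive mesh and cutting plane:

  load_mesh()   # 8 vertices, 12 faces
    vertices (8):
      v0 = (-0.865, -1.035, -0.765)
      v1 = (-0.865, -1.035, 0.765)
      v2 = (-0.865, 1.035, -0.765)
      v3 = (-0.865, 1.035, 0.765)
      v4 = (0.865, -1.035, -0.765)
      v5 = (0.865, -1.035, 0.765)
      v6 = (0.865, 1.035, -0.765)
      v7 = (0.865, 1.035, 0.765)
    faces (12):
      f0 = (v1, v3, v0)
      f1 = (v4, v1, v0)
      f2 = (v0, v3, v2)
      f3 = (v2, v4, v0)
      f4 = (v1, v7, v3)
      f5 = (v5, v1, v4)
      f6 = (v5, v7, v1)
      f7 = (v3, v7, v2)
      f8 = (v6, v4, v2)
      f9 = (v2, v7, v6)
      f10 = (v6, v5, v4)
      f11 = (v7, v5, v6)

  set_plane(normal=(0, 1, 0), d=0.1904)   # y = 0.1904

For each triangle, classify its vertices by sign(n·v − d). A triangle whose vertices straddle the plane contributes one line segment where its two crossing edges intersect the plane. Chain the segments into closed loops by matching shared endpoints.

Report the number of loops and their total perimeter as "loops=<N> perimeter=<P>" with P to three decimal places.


Straddling triangles (8 of 12):
  (v1,v3,v0) [-+-] → (-0.865, 0.1904, 0.765)–(-0.865, 0.1904, 0.14073)  len=0.6243
  (v0,v3,v2) [-++] → (-0.865, 0.1904, 0.14073)–(-0.865, 0.1904, -0.765)  len=0.9057
  (v2,v4,v0) [+--] → (-0.159127, 0.1904, -0.765)–(-0.865, 0.1904, -0.765)  len=0.7059
  (v1,v7,v3) [-++] → (0.159127, 0.1904, 0.765)–(-0.865, 0.1904, 0.765)  len=1.0241
  (v5,v7,v1) [-+-] → (0.865, 0.1904, 0.765)–(0.159127, 0.1904, 0.765)  len=0.7059
  (v6,v4,v2) [+-+] → (0.865, 0.1904, -0.765)–(-0.159127, 0.1904, -0.765)  len=1.0241
  (v6,v5,v4) [+--] → (0.865, 0.1904, -0.14073)–(0.865, 0.1904, -0.765)  len=0.6243
  (v7,v5,v6) [+-+] → (0.865, 0.1904, 0.765)–(0.865, 0.1904, -0.14073)  len=0.9057

Chained into 1 loop(s):
  loop 1: 8 segments, perimeter = 6.5200
Total perimeter = 6.520

loops=1 perimeter=6.520


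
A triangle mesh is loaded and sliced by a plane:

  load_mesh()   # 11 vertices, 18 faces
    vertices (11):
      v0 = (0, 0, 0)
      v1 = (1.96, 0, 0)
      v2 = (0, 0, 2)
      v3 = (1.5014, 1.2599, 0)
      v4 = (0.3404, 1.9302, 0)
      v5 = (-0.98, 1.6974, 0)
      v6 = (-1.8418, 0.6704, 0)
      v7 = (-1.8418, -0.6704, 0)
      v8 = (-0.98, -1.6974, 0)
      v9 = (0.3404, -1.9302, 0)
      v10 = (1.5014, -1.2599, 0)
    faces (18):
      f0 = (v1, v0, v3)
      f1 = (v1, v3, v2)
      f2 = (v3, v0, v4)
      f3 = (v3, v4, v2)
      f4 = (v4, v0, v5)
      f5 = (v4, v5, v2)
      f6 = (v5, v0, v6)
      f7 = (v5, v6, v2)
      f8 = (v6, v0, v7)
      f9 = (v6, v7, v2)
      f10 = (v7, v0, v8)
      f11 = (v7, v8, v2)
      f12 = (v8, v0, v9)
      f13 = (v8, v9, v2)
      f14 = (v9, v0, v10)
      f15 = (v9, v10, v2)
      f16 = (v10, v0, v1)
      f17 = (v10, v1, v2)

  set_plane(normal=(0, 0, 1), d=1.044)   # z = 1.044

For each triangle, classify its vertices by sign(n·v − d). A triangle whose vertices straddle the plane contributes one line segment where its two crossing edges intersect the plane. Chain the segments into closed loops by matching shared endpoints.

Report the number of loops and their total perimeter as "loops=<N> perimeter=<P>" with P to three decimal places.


Straddling triangles (9 of 18):
  (v1,v3,v2) [--+] → (0.717669, 0.602232, 1.044)–(0.93688, 0, 1.044)  len=0.6409
  (v3,v4,v2) [--+] → (0.162711, 0.922636, 1.044)–(0.717669, 0.602232, 1.044)  len=0.6408
  (v4,v5,v2) [--+] → (-0.46844, 0.811357, 1.044)–(0.162711, 0.922636, 1.044)  len=0.6409
  (v5,v6,v2) [--+] → (-0.88038, 0.320451, 1.044)–(-0.46844, 0.811357, 1.044)  len=0.6408
  (v6,v7,v2) [--+] → (-0.88038, -0.320451, 1.044)–(-0.88038, 0.320451, 1.044)  len=0.6409
  (v7,v8,v2) [--+] → (-0.46844, -0.811357, 1.044)–(-0.88038, -0.320451, 1.044)  len=0.6408
  (v8,v9,v2) [--+] → (0.162711, -0.922636, 1.044)–(-0.46844, -0.811357, 1.044)  len=0.6409
  (v9,v10,v2) [--+] → (0.717669, -0.602232, 1.044)–(0.162711, -0.922636, 1.044)  len=0.6408
  (v10,v1,v2) [--+] → (0.93688, 0, 1.044)–(0.717669, -0.602232, 1.044)  len=0.6409

Chained into 1 loop(s):
  loop 1: 9 segments, perimeter = 5.7678
Total perimeter = 5.768

loops=1 perimeter=5.768


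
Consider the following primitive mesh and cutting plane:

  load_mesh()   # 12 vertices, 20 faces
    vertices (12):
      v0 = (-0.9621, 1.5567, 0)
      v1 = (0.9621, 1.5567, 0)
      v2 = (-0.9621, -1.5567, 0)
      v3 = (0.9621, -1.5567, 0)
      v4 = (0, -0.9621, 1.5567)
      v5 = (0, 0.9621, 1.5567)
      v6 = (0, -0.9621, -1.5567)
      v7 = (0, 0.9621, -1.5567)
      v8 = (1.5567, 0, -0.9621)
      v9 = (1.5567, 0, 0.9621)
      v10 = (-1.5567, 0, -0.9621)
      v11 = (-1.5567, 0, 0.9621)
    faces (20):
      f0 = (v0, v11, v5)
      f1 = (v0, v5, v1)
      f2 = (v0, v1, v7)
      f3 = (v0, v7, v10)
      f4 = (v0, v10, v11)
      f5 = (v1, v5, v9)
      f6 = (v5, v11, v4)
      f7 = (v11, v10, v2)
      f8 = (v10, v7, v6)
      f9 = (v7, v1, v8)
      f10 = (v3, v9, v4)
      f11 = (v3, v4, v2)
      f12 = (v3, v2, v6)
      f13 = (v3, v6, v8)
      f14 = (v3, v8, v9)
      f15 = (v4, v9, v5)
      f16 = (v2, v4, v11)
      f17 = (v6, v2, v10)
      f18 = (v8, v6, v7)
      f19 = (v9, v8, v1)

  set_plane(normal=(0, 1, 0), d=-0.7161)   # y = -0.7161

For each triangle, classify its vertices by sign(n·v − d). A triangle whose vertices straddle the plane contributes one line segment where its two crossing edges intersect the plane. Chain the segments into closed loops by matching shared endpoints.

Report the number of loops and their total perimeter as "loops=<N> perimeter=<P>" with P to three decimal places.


Straddling triangles (10 of 20):
  (v5,v11,v4) [++-] → (-0.398034, -0.7161, 1.40467)–(0, -0.7161, 1.5567)  len=0.4261
  (v11,v10,v2) [++-] → (-1.28318, -0.7161, -0.519523)–(-1.28318, -0.7161, 0.519523)  len=1.0390
  (v10,v7,v6) [++-] → (0, -0.7161, -1.5567)–(-0.398034, -0.7161, -1.40467)  len=0.4261
  (v3,v9,v4) [-+-] → (1.28318, -0.7161, 0.519523)–(0.398034, -0.7161, 1.40467)  len=1.2518
  (v3,v6,v8) [--+] → (0.398034, -0.7161, -1.40467)–(1.28318, -0.7161, -0.519523)  len=1.2518
  (v3,v8,v9) [-++] → (1.28318, -0.7161, -0.519523)–(1.28318, -0.7161, 0.519523)  len=1.0390
  (v4,v9,v5) [-++] → (0.398034, -0.7161, 1.40467)–(0, -0.7161, 1.5567)  len=0.4261
  (v2,v4,v11) [--+] → (-0.398034, -0.7161, 1.40467)–(-1.28318, -0.7161, 0.519523)  len=1.2518
  (v6,v2,v10) [--+] → (-1.28318, -0.7161, -0.519523)–(-0.398034, -0.7161, -1.40467)  len=1.2518
  (v8,v6,v7) [+-+] → (0.398034, -0.7161, -1.40467)–(0, -0.7161, -1.5567)  len=0.4261

Chained into 1 loop(s):
  loop 1: 10 segments, perimeter = 8.7895
Total perimeter = 8.790

loops=1 perimeter=8.790


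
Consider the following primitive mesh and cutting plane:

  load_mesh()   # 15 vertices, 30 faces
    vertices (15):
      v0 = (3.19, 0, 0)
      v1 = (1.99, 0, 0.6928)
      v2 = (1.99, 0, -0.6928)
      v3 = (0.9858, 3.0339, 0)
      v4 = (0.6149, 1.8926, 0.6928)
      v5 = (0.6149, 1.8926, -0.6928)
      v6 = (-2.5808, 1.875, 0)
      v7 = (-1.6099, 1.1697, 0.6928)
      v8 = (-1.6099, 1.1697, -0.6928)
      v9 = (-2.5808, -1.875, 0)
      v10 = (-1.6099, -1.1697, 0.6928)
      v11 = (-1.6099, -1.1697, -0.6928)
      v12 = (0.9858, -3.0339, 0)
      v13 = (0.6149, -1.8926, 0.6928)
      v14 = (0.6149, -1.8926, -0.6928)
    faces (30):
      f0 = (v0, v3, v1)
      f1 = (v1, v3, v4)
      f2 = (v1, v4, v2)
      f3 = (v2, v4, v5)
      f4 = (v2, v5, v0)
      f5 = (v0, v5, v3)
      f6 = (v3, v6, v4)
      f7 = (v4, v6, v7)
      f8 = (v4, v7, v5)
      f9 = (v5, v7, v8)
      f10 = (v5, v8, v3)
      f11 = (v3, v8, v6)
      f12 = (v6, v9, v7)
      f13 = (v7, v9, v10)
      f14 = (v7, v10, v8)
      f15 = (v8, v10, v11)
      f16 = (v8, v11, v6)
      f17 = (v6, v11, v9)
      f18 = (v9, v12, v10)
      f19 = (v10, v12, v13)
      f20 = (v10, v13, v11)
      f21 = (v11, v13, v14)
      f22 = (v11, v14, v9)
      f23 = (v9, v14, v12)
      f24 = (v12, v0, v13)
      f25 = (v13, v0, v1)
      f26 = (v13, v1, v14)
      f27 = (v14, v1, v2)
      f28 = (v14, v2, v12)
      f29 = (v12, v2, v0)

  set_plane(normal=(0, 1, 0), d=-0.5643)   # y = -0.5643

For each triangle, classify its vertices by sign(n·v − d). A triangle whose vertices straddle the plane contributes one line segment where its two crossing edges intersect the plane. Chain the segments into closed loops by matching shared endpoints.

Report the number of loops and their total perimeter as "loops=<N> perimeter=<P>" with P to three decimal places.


Straddling triangles (12 of 30):
  (v6,v9,v7) [+-+] → (-2.5808, -0.5643, 0)–(-2.16284, -0.5643, 0.298241)  len=0.5135
  (v7,v9,v10) [+--] → (-2.16284, -0.5643, 0.298241)–(-1.6099, -0.5643, 0.6928)  len=0.6793
  (v7,v10,v8) [+-+] → (-1.6099, -0.5643, 0.6928)–(-1.6099, -0.5643, 0.334228)  len=0.3586
  (v8,v10,v11) [+--] → (-1.6099, -0.5643, 0.334228)–(-1.6099, -0.5643, -0.6928)  len=1.0270
  (v8,v11,v6) [+-+] → (-1.6099, -0.5643, -0.6928)–(-1.80295, -0.5643, -0.555046)  len=0.2372
  (v6,v11,v9) [+--] → (-1.80295, -0.5643, -0.555046)–(-2.5808, -0.5643, 0)  len=0.9556
  (v12,v0,v13) [-+-] → (2.78002, -0.5643, 0)–(2.4222, -0.5643, 0.206566)  len=0.4132
  (v13,v0,v1) [-++] → (2.4222, -0.5643, 0.206566)–(1.58, -0.5643, 0.6928)  len=0.9725
  (v13,v1,v14) [-+-] → (1.58, -0.5643, 0.6928)–(1.58, -0.5643, 0.279668)  len=0.4131
  (v14,v1,v2) [-++] → (1.58, -0.5643, 0.279668)–(1.58, -0.5643, -0.6928)  len=0.9725
  (v14,v2,v12) [-+-] → (1.58, -0.5643, -0.6928)–(1.80322, -0.5643, -0.56394)  len=0.2577
  (v12,v2,v0) [-++] → (1.80322, -0.5643, -0.56394)–(2.78002, -0.5643, 0)  len=1.1279

Chained into 2 loop(s):
  loop 1: 6 segments, perimeter = 3.7711
  loop 2: 6 segments, perimeter = 4.1569
Total perimeter = 7.928

loops=2 perimeter=7.928


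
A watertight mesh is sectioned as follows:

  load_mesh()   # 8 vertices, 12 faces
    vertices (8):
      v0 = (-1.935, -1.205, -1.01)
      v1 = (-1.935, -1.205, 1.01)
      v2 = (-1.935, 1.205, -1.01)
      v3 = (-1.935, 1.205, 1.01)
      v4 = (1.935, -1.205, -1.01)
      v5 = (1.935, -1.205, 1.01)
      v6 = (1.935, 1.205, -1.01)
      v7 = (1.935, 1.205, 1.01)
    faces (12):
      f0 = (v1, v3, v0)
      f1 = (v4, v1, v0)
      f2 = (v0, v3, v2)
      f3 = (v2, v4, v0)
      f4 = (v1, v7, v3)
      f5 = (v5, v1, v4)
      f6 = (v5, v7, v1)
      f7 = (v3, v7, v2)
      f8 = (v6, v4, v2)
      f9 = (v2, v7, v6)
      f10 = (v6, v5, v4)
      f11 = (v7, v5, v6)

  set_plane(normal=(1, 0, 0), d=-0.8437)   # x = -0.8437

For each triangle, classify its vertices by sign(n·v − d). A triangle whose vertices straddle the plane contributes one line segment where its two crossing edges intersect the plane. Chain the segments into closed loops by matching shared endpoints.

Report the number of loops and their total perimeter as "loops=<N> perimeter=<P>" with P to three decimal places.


Straddling triangles (8 of 12):
  (v4,v1,v0) [+--] → (-0.8437, -1.205, 0.440381)–(-0.8437, -1.205, -1.01)  len=1.4504
  (v2,v4,v0) [-+-] → (-0.8437, 0.525405, -1.01)–(-0.8437, -1.205, -1.01)  len=1.7304
  (v1,v7,v3) [-+-] → (-0.8437, -0.525405, 1.01)–(-0.8437, 1.205, 1.01)  len=1.7304
  (v5,v1,v4) [+-+] → (-0.8437, -1.205, 1.01)–(-0.8437, -1.205, 0.440381)  len=0.5696
  (v5,v7,v1) [++-] → (-0.8437, -0.525405, 1.01)–(-0.8437, -1.205, 1.01)  len=0.6796
  (v3,v7,v2) [-+-] → (-0.8437, 1.205, 1.01)–(-0.8437, 1.205, -0.440381)  len=1.4504
  (v6,v4,v2) [++-] → (-0.8437, 0.525405, -1.01)–(-0.8437, 1.205, -1.01)  len=0.6796
  (v2,v7,v6) [-++] → (-0.8437, 1.205, -0.440381)–(-0.8437, 1.205, -1.01)  len=0.5696

Chained into 1 loop(s):
  loop 1: 8 segments, perimeter = 8.8600
Total perimeter = 8.860

loops=1 perimeter=8.860


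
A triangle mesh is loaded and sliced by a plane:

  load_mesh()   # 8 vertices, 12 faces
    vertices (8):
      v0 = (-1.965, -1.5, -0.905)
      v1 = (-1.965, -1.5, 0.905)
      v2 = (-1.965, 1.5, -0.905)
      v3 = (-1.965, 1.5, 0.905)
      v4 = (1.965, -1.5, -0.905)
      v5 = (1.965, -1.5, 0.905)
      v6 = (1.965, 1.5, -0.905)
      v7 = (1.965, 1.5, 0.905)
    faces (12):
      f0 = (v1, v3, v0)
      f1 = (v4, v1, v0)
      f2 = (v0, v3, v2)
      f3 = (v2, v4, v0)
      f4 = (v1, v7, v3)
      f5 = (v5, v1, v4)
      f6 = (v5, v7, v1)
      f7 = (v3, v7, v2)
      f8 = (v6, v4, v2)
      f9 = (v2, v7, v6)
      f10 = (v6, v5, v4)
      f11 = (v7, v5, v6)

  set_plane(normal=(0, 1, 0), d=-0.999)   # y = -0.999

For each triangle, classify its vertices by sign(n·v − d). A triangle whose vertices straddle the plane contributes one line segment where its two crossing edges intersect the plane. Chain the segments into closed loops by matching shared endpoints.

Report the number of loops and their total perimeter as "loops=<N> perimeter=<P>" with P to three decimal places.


loops=1 perimeter=11.480

Straddling triangles (8 of 12):
  (v1,v3,v0) [-+-] → (-1.965, -0.999, 0.905)–(-1.965, -0.999, -0.60273)  len=1.5077
  (v0,v3,v2) [-++] → (-1.965, -0.999, -0.60273)–(-1.965, -0.999, -0.905)  len=0.3023
  (v2,v4,v0) [+--] → (1.30869, -0.999, -0.905)–(-1.965, -0.999, -0.905)  len=3.2737
  (v1,v7,v3) [-++] → (-1.30869, -0.999, 0.905)–(-1.965, -0.999, 0.905)  len=0.6563
  (v5,v7,v1) [-+-] → (1.965, -0.999, 0.905)–(-1.30869, -0.999, 0.905)  len=3.2737
  (v6,v4,v2) [+-+] → (1.965, -0.999, -0.905)–(1.30869, -0.999, -0.905)  len=0.6563
  (v6,v5,v4) [+--] → (1.965, -0.999, 0.60273)–(1.965, -0.999, -0.905)  len=1.5077
  (v7,v5,v6) [+-+] → (1.965, -0.999, 0.905)–(1.965, -0.999, 0.60273)  len=0.3023

Chained into 1 loop(s):
  loop 1: 8 segments, perimeter = 11.4800
Total perimeter = 11.480


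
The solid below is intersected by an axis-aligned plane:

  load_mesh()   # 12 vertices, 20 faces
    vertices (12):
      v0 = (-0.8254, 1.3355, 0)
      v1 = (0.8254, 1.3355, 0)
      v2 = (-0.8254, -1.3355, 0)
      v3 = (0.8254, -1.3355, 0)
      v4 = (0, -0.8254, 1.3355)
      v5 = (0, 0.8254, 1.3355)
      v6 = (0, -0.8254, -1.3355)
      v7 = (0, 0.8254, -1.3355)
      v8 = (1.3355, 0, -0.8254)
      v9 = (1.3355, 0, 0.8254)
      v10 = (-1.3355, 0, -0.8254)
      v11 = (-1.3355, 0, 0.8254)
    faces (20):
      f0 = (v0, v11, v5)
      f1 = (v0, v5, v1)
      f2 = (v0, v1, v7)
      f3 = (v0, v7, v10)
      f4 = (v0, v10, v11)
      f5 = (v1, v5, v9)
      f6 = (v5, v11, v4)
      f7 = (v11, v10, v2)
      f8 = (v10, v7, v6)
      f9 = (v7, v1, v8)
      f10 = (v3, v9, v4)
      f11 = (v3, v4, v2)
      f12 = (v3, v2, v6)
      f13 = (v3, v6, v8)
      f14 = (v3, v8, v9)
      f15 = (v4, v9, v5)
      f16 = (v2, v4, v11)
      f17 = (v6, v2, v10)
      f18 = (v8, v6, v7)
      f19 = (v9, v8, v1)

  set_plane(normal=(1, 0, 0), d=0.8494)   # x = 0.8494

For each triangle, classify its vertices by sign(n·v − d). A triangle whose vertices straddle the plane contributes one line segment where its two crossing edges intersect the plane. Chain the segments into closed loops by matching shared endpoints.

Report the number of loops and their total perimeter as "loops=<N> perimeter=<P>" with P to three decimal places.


loops=1 perimeter=6.857

Straddling triangles (8 of 20):
  (v1,v5,v9) [--+] → (0.8494, 0.300432, 1.01107)–(0.8494, 1.27267, 0.0388347)  len=1.3749
  (v7,v1,v8) [--+] → (0.8494, 1.27267, -0.0388347)–(0.8494, 0.300432, -1.01107)  len=1.3749
  (v3,v9,v4) [-+-] → (0.8494, -1.27267, 0.0388347)–(0.8494, -0.300432, 1.01107)  len=1.3749
  (v3,v6,v8) [--+] → (0.8494, -0.300432, -1.01107)–(0.8494, -1.27267, -0.0388347)  len=1.3749
  (v3,v8,v9) [-++] → (0.8494, -1.27267, -0.0388347)–(0.8494, -1.27267, 0.0388347)  len=0.0777
  (v4,v9,v5) [-+-] → (0.8494, -0.300432, 1.01107)–(0.8494, 0.300432, 1.01107)  len=0.6009
  (v8,v6,v7) [+--] → (0.8494, -0.300432, -1.01107)–(0.8494, 0.300432, -1.01107)  len=0.6009
  (v9,v8,v1) [++-] → (0.8494, 1.27267, -0.0388347)–(0.8494, 1.27267, 0.0388347)  len=0.0777

Chained into 1 loop(s):
  loop 1: 8 segments, perimeter = 6.8568
Total perimeter = 6.857


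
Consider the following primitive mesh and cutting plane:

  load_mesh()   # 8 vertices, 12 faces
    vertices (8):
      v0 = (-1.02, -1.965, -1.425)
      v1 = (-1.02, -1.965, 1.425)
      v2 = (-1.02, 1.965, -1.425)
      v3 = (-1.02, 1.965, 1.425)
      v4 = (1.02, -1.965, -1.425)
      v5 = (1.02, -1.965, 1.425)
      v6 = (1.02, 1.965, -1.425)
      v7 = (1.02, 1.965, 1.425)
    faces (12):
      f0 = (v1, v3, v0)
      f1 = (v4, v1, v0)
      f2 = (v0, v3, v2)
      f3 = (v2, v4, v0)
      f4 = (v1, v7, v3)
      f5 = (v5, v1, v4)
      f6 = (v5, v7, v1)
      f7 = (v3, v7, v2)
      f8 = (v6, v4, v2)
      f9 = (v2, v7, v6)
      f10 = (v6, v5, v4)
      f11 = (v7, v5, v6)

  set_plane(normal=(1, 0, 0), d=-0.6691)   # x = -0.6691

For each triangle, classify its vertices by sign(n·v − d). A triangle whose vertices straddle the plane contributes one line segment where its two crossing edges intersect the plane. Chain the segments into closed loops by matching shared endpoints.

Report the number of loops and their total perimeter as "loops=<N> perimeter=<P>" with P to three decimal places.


loops=1 perimeter=13.560

Straddling triangles (8 of 12):
  (v4,v1,v0) [+--] → (-0.6691, -1.965, 0.934772)–(-0.6691, -1.965, -1.425)  len=2.3598
  (v2,v4,v0) [-+-] → (-0.6691, 1.289, -1.425)–(-0.6691, -1.965, -1.425)  len=3.2540
  (v1,v7,v3) [-+-] → (-0.6691, -1.289, 1.425)–(-0.6691, 1.965, 1.425)  len=3.2540
  (v5,v1,v4) [+-+] → (-0.6691, -1.965, 1.425)–(-0.6691, -1.965, 0.934772)  len=0.4902
  (v5,v7,v1) [++-] → (-0.6691, -1.289, 1.425)–(-0.6691, -1.965, 1.425)  len=0.6760
  (v3,v7,v2) [-+-] → (-0.6691, 1.965, 1.425)–(-0.6691, 1.965, -0.934772)  len=2.3598
  (v6,v4,v2) [++-] → (-0.6691, 1.289, -1.425)–(-0.6691, 1.965, -1.425)  len=0.6760
  (v2,v7,v6) [-++] → (-0.6691, 1.965, -0.934772)–(-0.6691, 1.965, -1.425)  len=0.4902

Chained into 1 loop(s):
  loop 1: 8 segments, perimeter = 13.5600
Total perimeter = 13.560


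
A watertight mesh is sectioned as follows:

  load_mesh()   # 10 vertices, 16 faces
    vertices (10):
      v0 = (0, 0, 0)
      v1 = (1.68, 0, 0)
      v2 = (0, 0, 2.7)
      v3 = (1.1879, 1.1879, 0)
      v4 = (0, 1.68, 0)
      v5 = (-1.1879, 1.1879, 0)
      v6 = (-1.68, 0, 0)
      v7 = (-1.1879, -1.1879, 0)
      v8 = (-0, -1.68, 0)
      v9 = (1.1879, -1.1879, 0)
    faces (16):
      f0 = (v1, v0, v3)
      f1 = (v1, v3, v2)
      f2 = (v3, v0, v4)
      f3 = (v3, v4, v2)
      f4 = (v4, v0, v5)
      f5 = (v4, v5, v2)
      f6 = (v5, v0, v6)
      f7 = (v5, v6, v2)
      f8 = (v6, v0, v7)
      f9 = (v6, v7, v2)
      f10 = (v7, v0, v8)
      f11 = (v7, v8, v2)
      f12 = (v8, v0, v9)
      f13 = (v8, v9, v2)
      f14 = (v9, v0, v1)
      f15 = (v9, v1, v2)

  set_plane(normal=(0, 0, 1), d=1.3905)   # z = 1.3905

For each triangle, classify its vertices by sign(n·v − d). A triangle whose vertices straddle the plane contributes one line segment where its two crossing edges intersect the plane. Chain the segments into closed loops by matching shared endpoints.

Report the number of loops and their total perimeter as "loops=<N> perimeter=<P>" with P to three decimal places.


loops=1 perimeter=4.989

Straddling triangles (8 of 16):
  (v1,v3,v2) [--+] → (0.576131, 0.576131, 1.3905)–(0.8148, 0, 1.3905)  len=0.6236
  (v3,v4,v2) [--+] → (0, 0.8148, 1.3905)–(0.576131, 0.576131, 1.3905)  len=0.6236
  (v4,v5,v2) [--+] → (-0.576131, 0.576131, 1.3905)–(0, 0.8148, 1.3905)  len=0.6236
  (v5,v6,v2) [--+] → (-0.8148, 0, 1.3905)–(-0.576131, 0.576131, 1.3905)  len=0.6236
  (v6,v7,v2) [--+] → (-0.576131, -0.576131, 1.3905)–(-0.8148, 0, 1.3905)  len=0.6236
  (v7,v8,v2) [--+] → (0, -0.8148, 1.3905)–(-0.576131, -0.576131, 1.3905)  len=0.6236
  (v8,v9,v2) [--+] → (0.576131, -0.576131, 1.3905)–(0, -0.8148, 1.3905)  len=0.6236
  (v9,v1,v2) [--+] → (0.8148, 0, 1.3905)–(0.576131, -0.576131, 1.3905)  len=0.6236

Chained into 1 loop(s):
  loop 1: 8 segments, perimeter = 4.9889
Total perimeter = 4.989


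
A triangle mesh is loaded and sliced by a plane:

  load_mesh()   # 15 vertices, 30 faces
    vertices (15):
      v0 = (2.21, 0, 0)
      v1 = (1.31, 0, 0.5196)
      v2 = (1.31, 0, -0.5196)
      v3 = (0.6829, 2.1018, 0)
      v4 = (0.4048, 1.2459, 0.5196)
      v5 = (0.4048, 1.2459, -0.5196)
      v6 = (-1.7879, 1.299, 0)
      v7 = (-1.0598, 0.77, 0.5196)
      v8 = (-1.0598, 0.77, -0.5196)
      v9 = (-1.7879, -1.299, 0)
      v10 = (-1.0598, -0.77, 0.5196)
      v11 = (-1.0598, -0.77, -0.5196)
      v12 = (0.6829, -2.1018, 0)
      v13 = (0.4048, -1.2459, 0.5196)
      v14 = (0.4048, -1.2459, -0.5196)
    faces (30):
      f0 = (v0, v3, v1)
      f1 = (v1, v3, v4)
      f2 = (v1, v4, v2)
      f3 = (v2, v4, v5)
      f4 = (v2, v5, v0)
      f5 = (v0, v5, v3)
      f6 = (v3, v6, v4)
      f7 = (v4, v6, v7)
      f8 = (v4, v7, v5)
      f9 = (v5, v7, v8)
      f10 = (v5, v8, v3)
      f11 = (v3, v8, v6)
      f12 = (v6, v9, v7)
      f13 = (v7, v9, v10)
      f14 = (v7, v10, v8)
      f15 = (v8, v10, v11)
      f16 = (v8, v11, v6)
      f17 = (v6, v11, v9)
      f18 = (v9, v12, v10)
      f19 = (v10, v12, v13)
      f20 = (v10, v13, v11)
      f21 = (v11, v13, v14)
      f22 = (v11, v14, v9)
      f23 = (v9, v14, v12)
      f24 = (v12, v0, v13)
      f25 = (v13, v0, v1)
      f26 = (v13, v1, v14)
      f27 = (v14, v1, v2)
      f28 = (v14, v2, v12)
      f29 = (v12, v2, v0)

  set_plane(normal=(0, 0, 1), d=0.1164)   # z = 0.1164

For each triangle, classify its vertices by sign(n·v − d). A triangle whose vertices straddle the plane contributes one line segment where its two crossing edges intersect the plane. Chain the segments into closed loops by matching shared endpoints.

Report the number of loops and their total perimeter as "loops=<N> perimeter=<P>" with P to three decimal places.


Straddling triangles (20 of 30):
  (v0,v3,v1) [--+] → (0.823382, 1.63096, 0.1164)–(2.00838, 0, 0.1164)  len=2.0160
  (v1,v3,v4) [+-+] → (0.823382, 1.63096, 0.1164)–(0.6206, 1.91006, 0.1164)  len=0.3450
  (v1,v4,v2) [++-] → (0.756009, 0.762502, 0.1164)–(1.31, 0, 0.1164)  len=0.9425
  (v2,v4,v5) [-+-] → (0.756009, 0.762502, 0.1164)–(0.4048, 1.2459, 0.1164)  len=0.5975
  (v3,v6,v4) [--+] → (-1.29669, 1.2871, 0.1164)–(0.6206, 1.91006, 0.1164)  len=2.0160
  (v4,v6,v7) [+-+] → (-1.29669, 1.2871, 0.1164)–(-1.62479, 1.18049, 0.1164)  len=0.3450
  (v4,v7,v5) [++-] → (-0.491549, 0.954645, 0.1164)–(0.4048, 1.2459, 0.1164)  len=0.9425
  (v5,v7,v8) [-+-] → (-0.491549, 0.954645, 0.1164)–(-1.0598, 0.77, 0.1164)  len=0.5975
  (v6,v9,v7) [--+] → (-1.62479, -0.835506, 0.1164)–(-1.62479, 1.18049, 0.1164)  len=2.0160
  (v7,v9,v10) [+-+] → (-1.62479, -0.835506, 0.1164)–(-1.62479, -1.18049, 0.1164)  len=0.3450
  (v7,v10,v8) [++-] → (-1.0598, -0.172494, 0.1164)–(-1.0598, 0.77, 0.1164)  len=0.9425
  (v8,v10,v11) [-+-] → (-1.0598, -0.172494, 0.1164)–(-1.0598, -0.77, 0.1164)  len=0.5975
  (v9,v12,v10) [--+] → (0.292503, -1.80345, 0.1164)–(-1.62479, -1.18049, 0.1164)  len=2.0160
  (v10,v12,v13) [+-+] → (0.292503, -1.80345, 0.1164)–(0.6206, -1.91006, 0.1164)  len=0.3450
  (v10,v13,v11) [++-] → (-0.163451, -1.06126, 0.1164)–(-1.0598, -0.77, 0.1164)  len=0.9425
  (v11,v13,v14) [-+-] → (-0.163451, -1.06126, 0.1164)–(0.4048, -1.2459, 0.1164)  len=0.5975
  (v12,v0,v13) [--+] → (1.8056, -0.279105, 0.1164)–(0.6206, -1.91006, 0.1164)  len=2.0160
  (v13,v0,v1) [+-+] → (1.8056, -0.279105, 0.1164)–(2.00838, 0, 0.1164)  len=0.3450
  (v13,v1,v14) [++-] → (0.958791, -0.483398, 0.1164)–(0.4048, -1.2459, 0.1164)  len=0.9425
  (v14,v1,v2) [-+-] → (0.958791, -0.483398, 0.1164)–(1.31, 0, 0.1164)  len=0.5975

Chained into 2 loop(s):
  loop 1: 10 segments, perimeter = 11.8049
  loop 2: 10 segments, perimeter = 7.7000
Total perimeter = 19.505

loops=2 perimeter=19.505


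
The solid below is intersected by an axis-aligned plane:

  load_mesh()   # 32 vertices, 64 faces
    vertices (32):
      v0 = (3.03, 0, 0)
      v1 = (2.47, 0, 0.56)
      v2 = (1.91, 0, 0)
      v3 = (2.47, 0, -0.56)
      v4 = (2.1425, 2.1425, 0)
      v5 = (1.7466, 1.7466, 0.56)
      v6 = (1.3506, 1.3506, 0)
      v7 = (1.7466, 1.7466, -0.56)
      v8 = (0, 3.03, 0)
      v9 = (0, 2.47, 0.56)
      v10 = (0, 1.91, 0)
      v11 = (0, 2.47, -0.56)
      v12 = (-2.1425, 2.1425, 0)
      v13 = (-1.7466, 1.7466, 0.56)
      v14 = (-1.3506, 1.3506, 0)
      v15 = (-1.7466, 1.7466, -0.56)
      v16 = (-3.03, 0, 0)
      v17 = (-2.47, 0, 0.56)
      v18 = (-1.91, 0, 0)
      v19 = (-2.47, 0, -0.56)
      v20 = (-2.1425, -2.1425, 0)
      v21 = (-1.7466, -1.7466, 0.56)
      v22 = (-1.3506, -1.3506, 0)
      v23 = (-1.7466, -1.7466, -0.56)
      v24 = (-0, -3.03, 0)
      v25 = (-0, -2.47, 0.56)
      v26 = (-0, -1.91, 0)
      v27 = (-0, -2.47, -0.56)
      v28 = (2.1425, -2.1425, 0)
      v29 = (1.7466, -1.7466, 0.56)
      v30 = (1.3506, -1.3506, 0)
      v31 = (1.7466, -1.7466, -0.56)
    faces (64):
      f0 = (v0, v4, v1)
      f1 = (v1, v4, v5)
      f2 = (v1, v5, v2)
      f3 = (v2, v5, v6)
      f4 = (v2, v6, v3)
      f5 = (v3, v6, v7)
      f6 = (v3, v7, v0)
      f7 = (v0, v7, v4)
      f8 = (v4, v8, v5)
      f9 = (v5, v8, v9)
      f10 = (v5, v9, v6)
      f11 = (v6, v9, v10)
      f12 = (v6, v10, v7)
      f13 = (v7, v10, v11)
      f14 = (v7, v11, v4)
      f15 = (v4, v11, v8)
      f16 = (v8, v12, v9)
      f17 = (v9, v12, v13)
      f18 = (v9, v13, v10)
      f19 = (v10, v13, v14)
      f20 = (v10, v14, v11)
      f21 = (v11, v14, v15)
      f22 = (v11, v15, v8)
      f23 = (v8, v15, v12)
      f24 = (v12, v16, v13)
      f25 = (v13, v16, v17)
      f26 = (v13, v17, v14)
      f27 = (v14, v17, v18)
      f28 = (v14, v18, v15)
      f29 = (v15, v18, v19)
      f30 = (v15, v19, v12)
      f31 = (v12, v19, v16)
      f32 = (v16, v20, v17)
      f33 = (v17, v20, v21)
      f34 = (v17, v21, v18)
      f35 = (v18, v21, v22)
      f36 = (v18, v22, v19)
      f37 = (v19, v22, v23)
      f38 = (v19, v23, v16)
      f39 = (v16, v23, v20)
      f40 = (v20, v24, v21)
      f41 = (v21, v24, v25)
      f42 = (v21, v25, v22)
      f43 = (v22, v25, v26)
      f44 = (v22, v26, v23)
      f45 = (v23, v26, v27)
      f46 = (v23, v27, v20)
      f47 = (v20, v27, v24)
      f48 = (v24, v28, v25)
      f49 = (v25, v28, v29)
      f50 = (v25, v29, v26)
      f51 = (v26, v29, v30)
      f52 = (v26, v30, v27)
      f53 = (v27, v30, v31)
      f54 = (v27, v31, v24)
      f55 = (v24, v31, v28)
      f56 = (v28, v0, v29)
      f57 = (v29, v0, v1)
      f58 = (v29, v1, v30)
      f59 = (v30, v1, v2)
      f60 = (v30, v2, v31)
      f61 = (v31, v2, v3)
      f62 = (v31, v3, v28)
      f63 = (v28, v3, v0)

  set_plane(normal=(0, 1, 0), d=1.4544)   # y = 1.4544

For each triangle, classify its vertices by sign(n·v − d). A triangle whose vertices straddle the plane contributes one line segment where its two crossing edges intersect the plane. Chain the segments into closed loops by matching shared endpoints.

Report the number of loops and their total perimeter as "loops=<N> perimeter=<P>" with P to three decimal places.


loops=2 perimeter=7.040

Straddling triangles (20 of 64):
  (v0,v4,v1) [-+-] → (2.42754, 1.4544, 0)–(2.24768, 1.4544, 0.179853)  len=0.2544
  (v1,v4,v5) [-++] → (2.24768, 1.4544, 0.179853)–(1.86762, 1.4544, 0.56)  len=0.5375
  (v1,v5,v2) [-+-] → (1.86762, 1.4544, 0.56)–(1.77394, 1.4544, 0.466314)  len=0.1325
  (v2,v5,v6) [-+-] → (1.77394, 1.4544, 0.466314)–(1.4544, 1.4544, 0.146788)  len=0.4519
  (v3,v6,v7) [--+] → (1.4544, 1.4544, -0.146788)–(1.86762, 1.4544, -0.56)  len=0.5844
  (v3,v7,v0) [-+-] → (1.86762, 1.4544, -0.56)–(1.96131, 1.4544, -0.466314)  len=0.1325
  (v0,v7,v4) [-++] → (1.96131, 1.4544, -0.466314)–(2.42754, 1.4544, 0)  len=0.6594
  (v5,v9,v6) [++-] → (1.22536, 1.4544, 0.0519278)–(1.4544, 1.4544, 0.146788)  len=0.2479
  (v6,v9,v10) [-++] → (1.22536, 1.4544, 0.0519278)–(1.09999, 1.4544, 0)  len=0.1357
  (v6,v10,v7) [-++] → (1.09999, 1.4544, 0)–(1.4544, 1.4544, -0.146788)  len=0.3836
  (v10,v13,v14) [++-] → (-1.4544, 1.4544, 0.146788)–(-1.09999, 1.4544, 0)  len=0.3836
  (v10,v14,v11) [+-+] → (-1.09999, 1.4544, 0)–(-1.22536, 1.4544, -0.0519278)  len=0.1357
  (v11,v14,v15) [+-+] → (-1.22536, 1.4544, -0.0519278)–(-1.4544, 1.4544, -0.146788)  len=0.2479
  (v12,v16,v13) [+-+] → (-2.42754, 1.4544, 0)–(-1.96131, 1.4544, 0.466314)  len=0.6594
  (v13,v16,v17) [+--] → (-1.96131, 1.4544, 0.466314)–(-1.86762, 1.4544, 0.56)  len=0.1325
  (v13,v17,v14) [+--] → (-1.86762, 1.4544, 0.56)–(-1.4544, 1.4544, 0.146788)  len=0.5844
  (v14,v18,v15) [--+] → (-1.77394, 1.4544, -0.466314)–(-1.4544, 1.4544, -0.146788)  len=0.4519
  (v15,v18,v19) [+--] → (-1.77394, 1.4544, -0.466314)–(-1.86762, 1.4544, -0.56)  len=0.1325
  (v15,v19,v12) [+-+] → (-1.86762, 1.4544, -0.56)–(-2.24768, 1.4544, -0.179853)  len=0.5375
  (v12,v19,v16) [+--] → (-2.24768, 1.4544, -0.179853)–(-2.42754, 1.4544, 0)  len=0.2544

Chained into 2 loop(s):
  loop 1: 10 segments, perimeter = 3.5198
  loop 2: 10 segments, perimeter = 3.5198
Total perimeter = 7.040


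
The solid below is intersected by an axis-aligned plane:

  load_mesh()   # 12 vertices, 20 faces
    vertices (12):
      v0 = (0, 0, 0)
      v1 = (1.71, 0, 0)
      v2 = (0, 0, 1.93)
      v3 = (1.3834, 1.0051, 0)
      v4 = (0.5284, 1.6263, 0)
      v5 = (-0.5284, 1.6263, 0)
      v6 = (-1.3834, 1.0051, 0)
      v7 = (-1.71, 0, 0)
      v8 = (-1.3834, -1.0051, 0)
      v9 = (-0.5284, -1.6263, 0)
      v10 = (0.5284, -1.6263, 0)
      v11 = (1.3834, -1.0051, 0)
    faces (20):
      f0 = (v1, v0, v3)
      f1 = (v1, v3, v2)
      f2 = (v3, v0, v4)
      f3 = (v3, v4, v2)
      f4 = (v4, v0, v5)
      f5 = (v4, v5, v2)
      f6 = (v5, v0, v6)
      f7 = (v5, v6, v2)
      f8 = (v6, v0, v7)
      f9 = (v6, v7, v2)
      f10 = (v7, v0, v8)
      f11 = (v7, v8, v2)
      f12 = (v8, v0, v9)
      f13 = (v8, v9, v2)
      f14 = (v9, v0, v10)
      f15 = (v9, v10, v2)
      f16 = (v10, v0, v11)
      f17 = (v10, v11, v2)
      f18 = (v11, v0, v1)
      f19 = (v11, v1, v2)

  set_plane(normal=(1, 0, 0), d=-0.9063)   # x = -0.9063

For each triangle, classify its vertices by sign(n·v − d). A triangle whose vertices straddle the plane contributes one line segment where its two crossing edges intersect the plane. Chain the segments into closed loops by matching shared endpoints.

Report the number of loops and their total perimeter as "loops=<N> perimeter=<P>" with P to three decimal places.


Straddling triangles (8 of 20):
  (v5,v0,v6) [++-] → (-0.9063, 0.658466, 0)–(-0.9063, 1.35174, 0)  len=0.6933
  (v5,v6,v2) [+-+] → (-0.9063, 1.35174, 0)–(-0.9063, 0.658466, 0.665609)  len=0.9611
  (v6,v0,v7) [-+-] → (-0.9063, 0.658466, 0)–(-0.9063, 0, 0)  len=0.6585
  (v6,v7,v2) [--+] → (-0.9063, 0, 0.9071)–(-0.9063, 0.658466, 0.665609)  len=0.7014
  (v7,v0,v8) [-+-] → (-0.9063, 0, 0)–(-0.9063, -0.658466, 0)  len=0.6585
  (v7,v8,v2) [--+] → (-0.9063, -0.658466, 0.665609)–(-0.9063, 0, 0.9071)  len=0.7014
  (v8,v0,v9) [-++] → (-0.9063, -0.658466, 0)–(-0.9063, -1.35174, 0)  len=0.6933
  (v8,v9,v2) [-++] → (-0.9063, -1.35174, 0)–(-0.9063, -0.658466, 0.665609)  len=0.9611

Chained into 1 loop(s):
  loop 1: 8 segments, perimeter = 6.0283
Total perimeter = 6.028

loops=1 perimeter=6.028


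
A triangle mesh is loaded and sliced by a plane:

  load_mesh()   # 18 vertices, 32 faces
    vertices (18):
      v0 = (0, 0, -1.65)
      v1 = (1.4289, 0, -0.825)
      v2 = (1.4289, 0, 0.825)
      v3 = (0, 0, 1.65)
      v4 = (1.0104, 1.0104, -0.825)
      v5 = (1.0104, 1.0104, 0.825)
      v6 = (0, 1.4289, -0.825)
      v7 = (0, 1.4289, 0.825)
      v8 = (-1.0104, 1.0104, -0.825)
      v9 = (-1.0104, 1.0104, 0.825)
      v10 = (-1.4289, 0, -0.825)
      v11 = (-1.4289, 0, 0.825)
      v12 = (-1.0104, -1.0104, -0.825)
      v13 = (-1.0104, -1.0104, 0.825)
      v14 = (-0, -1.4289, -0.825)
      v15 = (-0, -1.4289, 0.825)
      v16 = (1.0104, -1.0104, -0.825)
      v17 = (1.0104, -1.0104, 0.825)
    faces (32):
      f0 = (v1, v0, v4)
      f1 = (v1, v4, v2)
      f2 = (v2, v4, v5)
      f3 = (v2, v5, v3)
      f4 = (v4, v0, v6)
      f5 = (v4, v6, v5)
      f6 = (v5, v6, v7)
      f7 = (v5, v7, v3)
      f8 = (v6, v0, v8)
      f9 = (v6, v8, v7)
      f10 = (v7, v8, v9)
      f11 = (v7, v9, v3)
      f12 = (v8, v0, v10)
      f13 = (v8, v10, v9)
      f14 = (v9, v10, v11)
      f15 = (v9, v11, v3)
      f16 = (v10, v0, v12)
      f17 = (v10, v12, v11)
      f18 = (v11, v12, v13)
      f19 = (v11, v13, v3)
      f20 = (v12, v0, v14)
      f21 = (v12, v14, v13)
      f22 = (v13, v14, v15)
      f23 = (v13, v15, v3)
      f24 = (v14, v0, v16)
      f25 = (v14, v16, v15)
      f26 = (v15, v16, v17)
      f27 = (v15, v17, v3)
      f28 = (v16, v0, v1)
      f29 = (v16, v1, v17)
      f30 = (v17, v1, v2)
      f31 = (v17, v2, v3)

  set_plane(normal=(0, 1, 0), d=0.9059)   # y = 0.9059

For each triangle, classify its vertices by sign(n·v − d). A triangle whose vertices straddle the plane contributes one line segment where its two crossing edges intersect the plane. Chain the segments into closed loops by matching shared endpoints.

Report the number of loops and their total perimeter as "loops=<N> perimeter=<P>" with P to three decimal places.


loops=1 perimeter=7.708

Straddling triangles (12 of 32):
  (v1,v0,v4) [--+] → (0.9059, 0.9059, -0.910325)–(1.05368, 0.9059, -0.825)  len=0.1706
  (v1,v4,v2) [-+-] → (1.05368, 0.9059, -0.825)–(1.05368, 0.9059, -0.65435)  len=0.1707
  (v2,v4,v5) [-++] → (1.05368, 0.9059, -0.65435)–(1.05368, 0.9059, 0.825)  len=1.4793
  (v2,v5,v3) [-+-] → (1.05368, 0.9059, 0.825)–(0.9059, 0.9059, 0.910325)  len=0.1706
  (v4,v0,v6) [+-+] → (0.9059, 0.9059, -0.910325)–(0, 0.9059, -1.12696)  len=0.9314
  (v5,v7,v3) [++-] → (0, 0.9059, 1.12696)–(0.9059, 0.9059, 0.910325)  len=0.9314
  (v6,v0,v8) [+-+] → (0, 0.9059, -1.12696)–(-0.9059, 0.9059, -0.910325)  len=0.9314
  (v7,v9,v3) [++-] → (-0.9059, 0.9059, 0.910325)–(0, 0.9059, 1.12696)  len=0.9314
  (v8,v0,v10) [+--] → (-0.9059, 0.9059, -0.910325)–(-1.05368, 0.9059, -0.825)  len=0.1706
  (v8,v10,v9) [+-+] → (-1.05368, 0.9059, -0.825)–(-1.05368, 0.9059, 0.65435)  len=1.4793
  (v9,v10,v11) [+--] → (-1.05368, 0.9059, 0.65435)–(-1.05368, 0.9059, 0.825)  len=0.1707
  (v9,v11,v3) [+--] → (-1.05368, 0.9059, 0.825)–(-0.9059, 0.9059, 0.910325)  len=0.1706

Chained into 1 loop(s):
  loop 1: 12 segments, perimeter = 7.7084
Total perimeter = 7.708
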